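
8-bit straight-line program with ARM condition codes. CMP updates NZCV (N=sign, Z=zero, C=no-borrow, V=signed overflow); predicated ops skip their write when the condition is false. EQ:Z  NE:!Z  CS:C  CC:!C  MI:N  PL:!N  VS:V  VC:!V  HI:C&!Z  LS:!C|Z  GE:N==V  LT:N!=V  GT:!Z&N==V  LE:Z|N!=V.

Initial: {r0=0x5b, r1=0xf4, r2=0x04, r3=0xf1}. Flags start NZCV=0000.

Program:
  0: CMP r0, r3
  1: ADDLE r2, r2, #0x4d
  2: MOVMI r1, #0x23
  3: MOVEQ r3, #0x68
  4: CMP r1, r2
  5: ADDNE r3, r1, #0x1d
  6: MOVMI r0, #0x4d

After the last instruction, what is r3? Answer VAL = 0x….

[0] flags=0000 → (cmp)
[1] flags=0000 LE?F → skip
[2] flags=0000 MI?F → skip
[3] flags=0000 EQ?F → skip
[4] flags=1010 → (cmp)
[5] flags=1010 NE?T → r3=0x11
[6] flags=1010 MI?T → r0=0x4d

VAL = 0x11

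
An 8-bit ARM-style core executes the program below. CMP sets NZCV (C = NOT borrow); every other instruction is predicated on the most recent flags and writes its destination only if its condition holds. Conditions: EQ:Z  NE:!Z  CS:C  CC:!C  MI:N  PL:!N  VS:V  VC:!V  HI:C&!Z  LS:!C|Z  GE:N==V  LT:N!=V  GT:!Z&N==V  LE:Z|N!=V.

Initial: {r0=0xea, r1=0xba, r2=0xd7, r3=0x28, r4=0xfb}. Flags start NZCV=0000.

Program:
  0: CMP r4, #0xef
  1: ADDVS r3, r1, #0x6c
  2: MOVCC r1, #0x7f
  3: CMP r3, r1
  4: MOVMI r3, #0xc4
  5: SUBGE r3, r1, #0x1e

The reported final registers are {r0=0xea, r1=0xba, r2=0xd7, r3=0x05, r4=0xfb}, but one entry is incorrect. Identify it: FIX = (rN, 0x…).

[0] flags=0010 → (cmp)
[1] flags=0010 VS?F → skip
[2] flags=0010 CC?F → skip
[3] flags=0000 → (cmp)
[4] flags=0000 MI?F → skip
[5] flags=0000 GE?T → r3=0x9c

FIX = (r3, 0x9c)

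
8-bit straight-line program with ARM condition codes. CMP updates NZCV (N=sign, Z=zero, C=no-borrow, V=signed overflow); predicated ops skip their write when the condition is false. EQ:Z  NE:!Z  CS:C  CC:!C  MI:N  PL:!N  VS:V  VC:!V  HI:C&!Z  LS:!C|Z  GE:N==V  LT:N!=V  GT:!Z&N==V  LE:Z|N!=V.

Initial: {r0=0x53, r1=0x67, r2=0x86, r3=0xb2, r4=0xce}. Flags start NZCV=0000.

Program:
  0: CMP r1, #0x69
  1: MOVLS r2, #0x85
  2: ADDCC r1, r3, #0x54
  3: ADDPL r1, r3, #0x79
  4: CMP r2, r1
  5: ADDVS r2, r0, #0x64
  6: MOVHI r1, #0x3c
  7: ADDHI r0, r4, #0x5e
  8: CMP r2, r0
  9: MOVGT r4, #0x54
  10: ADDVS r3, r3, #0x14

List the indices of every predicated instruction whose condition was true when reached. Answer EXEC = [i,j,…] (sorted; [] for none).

[0] flags=1000 → (cmp)
[1] flags=1000 LS?T → r2=0x85
[2] flags=1000 CC?T → r1=0x06
[3] flags=1000 PL?F → skip
[4] flags=0011 → (cmp)
[5] flags=0011 VS?T → r2=0xb7
[6] flags=0011 HI?T → r1=0x3c
[7] flags=0011 HI?T → r0=0x2c
[8] flags=1010 → (cmp)
[9] flags=1010 GT?F → skip
[10] flags=1010 VS?F → skip

EXEC = [1,2,5,6,7]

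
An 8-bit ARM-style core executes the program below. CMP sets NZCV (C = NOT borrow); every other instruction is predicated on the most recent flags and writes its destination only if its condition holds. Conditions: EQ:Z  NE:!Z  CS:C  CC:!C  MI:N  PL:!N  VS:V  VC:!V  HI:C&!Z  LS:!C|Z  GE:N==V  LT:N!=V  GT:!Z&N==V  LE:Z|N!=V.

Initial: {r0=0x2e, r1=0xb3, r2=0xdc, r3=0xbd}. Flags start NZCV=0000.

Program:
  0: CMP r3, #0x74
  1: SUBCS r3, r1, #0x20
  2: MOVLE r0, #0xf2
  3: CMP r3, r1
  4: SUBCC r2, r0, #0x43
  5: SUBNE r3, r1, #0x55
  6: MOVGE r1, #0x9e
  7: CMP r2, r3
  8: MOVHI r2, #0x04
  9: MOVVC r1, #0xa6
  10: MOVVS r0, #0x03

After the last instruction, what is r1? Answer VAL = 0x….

VAL = 0xb3

0: ✓ CMP  NZCV=0011
1: ✓ SUBCS  r3←0x93
2: ✓ MOVLE  r0←0xf2
3: ✓ CMP  NZCV=1000
4: ✓ SUBCC  r2←0xaf
5: ✓ SUBNE  r3←0x5e
6: · MOVGE
7: ✓ CMP  NZCV=0011
8: ✓ MOVHI  r2←0x04
9: · MOVVC
10: ✓ MOVVS  r0←0x03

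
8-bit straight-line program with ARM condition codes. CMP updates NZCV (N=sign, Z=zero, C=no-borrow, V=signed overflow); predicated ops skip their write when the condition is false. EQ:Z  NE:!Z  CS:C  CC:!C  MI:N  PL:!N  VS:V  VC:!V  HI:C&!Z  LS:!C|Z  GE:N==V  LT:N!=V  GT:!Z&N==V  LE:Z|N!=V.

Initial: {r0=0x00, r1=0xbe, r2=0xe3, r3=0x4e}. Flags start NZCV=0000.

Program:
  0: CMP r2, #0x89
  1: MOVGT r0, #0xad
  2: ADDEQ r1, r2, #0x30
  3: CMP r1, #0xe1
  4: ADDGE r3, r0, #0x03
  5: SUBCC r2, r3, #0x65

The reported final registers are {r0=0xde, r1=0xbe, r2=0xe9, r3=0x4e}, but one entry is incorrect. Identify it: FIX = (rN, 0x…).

[0] flags=0010 → (cmp)
[1] flags=0010 GT?T → r0=0xad
[2] flags=0010 EQ?F → skip
[3] flags=1000 → (cmp)
[4] flags=1000 GE?F → skip
[5] flags=1000 CC?T → r2=0xe9

FIX = (r0, 0xad)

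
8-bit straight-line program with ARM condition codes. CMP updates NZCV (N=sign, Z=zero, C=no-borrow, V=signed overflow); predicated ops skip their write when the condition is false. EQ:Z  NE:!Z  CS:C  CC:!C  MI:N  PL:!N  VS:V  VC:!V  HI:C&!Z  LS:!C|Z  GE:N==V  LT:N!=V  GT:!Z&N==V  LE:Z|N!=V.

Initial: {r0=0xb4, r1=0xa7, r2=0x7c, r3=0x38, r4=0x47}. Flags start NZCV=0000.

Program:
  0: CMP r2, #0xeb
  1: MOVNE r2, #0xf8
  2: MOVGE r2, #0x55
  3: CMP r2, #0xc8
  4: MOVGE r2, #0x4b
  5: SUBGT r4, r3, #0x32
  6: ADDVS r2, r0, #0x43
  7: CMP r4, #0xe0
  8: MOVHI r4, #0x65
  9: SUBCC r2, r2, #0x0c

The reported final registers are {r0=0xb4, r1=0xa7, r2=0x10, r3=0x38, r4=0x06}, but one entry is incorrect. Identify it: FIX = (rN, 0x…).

0: ✓ CMP  NZCV=1001
1: ✓ MOVNE  r2←0xf8
2: ✓ MOVGE  r2←0x55
3: ✓ CMP  NZCV=1001
4: ✓ MOVGE  r2←0x4b
5: ✓ SUBGT  r4←0x06
6: ✓ ADDVS  r2←0xf7
7: ✓ CMP  NZCV=0000
8: · MOVHI
9: ✓ SUBCC  r2←0xeb

FIX = (r2, 0xeb)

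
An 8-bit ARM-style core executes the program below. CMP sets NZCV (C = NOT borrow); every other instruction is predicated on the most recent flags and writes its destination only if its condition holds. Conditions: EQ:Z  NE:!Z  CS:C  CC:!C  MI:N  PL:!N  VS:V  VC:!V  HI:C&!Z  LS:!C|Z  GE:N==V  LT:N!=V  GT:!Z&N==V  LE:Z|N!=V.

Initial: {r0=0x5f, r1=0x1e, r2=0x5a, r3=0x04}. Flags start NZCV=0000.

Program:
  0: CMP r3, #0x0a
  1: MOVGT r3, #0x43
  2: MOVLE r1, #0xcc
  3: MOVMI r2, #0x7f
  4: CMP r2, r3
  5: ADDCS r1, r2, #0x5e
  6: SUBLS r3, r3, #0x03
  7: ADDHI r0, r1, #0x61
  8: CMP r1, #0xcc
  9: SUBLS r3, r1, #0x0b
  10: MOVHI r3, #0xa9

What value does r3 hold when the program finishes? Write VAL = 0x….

[0] flags=1000 → (cmp)
[1] flags=1000 GT?F → skip
[2] flags=1000 LE?T → r1=0xcc
[3] flags=1000 MI?T → r2=0x7f
[4] flags=0010 → (cmp)
[5] flags=0010 CS?T → r1=0xdd
[6] flags=0010 LS?F → skip
[7] flags=0010 HI?T → r0=0x3e
[8] flags=0010 → (cmp)
[9] flags=0010 LS?F → skip
[10] flags=0010 HI?T → r3=0xa9

VAL = 0xa9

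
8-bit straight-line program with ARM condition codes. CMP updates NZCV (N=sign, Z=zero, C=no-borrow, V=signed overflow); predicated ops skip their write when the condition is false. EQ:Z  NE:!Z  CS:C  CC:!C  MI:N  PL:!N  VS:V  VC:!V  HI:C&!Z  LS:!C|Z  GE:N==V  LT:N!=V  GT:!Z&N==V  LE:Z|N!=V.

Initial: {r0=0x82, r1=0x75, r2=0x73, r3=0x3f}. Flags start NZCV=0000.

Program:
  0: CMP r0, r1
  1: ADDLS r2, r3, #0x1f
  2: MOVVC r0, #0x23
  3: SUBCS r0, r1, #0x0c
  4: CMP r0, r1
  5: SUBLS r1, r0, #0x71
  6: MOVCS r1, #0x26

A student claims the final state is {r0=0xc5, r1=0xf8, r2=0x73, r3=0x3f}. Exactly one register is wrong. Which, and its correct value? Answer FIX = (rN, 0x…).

0: ✓ CMP  NZCV=0011
1: · ADDLS
2: · MOVVC
3: ✓ SUBCS  r0←0x69
4: ✓ CMP  NZCV=1000
5: ✓ SUBLS  r1←0xf8
6: · MOVCS

FIX = (r0, 0x69)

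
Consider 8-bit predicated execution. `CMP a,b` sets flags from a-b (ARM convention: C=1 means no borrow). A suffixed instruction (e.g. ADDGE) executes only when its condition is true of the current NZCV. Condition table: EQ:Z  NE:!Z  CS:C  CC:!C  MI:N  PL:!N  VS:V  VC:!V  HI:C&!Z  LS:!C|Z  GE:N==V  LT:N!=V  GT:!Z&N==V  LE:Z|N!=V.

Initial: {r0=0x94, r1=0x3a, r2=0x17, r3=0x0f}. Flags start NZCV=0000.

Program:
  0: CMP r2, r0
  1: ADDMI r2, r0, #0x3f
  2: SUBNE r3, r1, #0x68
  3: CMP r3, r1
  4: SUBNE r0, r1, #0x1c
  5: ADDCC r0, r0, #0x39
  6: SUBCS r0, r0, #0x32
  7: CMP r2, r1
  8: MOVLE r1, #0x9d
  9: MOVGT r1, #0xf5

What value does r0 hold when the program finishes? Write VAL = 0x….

0: ✓ CMP  NZCV=1001
1: ✓ ADDMI  r2←0xd3
2: ✓ SUBNE  r3←0xd2
3: ✓ CMP  NZCV=1010
4: ✓ SUBNE  r0←0x1e
5: · ADDCC
6: ✓ SUBCS  r0←0xec
7: ✓ CMP  NZCV=1010
8: ✓ MOVLE  r1←0x9d
9: · MOVGT

VAL = 0xec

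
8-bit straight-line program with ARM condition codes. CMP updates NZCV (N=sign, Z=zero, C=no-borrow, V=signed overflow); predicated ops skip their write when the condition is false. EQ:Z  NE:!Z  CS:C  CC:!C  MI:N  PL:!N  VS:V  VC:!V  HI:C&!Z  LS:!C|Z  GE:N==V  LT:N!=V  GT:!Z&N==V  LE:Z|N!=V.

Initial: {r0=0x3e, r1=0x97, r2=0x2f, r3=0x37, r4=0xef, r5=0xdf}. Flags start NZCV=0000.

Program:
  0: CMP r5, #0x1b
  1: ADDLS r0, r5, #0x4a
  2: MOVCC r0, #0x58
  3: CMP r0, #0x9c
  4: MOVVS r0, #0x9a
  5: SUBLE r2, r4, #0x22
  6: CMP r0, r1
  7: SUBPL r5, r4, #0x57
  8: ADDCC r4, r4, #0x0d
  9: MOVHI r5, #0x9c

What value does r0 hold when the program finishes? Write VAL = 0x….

0: ✓ CMP  NZCV=1010
1: · ADDLS
2: · MOVCC
3: ✓ CMP  NZCV=1001
4: ✓ MOVVS  r0←0x9a
5: · SUBLE
6: ✓ CMP  NZCV=0010
7: ✓ SUBPL  r5←0x98
8: · ADDCC
9: ✓ MOVHI  r5←0x9c

VAL = 0x9a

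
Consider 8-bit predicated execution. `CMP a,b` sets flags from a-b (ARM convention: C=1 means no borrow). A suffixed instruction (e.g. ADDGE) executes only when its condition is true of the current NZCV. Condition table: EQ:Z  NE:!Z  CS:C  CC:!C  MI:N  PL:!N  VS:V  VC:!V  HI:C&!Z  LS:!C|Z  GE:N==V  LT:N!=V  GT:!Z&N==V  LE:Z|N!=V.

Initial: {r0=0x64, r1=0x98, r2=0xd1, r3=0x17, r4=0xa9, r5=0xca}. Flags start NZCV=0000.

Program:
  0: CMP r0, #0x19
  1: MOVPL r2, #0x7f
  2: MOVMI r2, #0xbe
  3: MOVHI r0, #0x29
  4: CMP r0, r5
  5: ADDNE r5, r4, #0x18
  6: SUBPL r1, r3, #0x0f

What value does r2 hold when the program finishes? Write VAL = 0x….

VAL = 0x7f

0: ✓ CMP  NZCV=0010
1: ✓ MOVPL  r2←0x7f
2: · MOVMI
3: ✓ MOVHI  r0←0x29
4: ✓ CMP  NZCV=0000
5: ✓ ADDNE  r5←0xc1
6: ✓ SUBPL  r1←0x08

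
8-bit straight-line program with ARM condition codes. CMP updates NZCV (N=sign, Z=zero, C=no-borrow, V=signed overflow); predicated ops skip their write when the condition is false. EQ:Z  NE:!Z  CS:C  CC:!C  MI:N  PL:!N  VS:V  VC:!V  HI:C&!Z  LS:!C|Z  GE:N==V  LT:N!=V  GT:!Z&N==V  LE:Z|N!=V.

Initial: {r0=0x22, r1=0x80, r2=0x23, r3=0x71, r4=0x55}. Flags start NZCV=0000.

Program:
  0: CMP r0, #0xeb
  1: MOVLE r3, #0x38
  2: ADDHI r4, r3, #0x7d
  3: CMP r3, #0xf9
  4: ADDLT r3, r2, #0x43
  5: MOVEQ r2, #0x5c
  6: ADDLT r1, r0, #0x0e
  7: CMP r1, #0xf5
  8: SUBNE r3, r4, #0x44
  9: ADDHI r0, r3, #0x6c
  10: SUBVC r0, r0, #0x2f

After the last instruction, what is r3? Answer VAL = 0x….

VAL = 0x11

[0] flags=0000 → (cmp)
[1] flags=0000 LE?F → skip
[2] flags=0000 HI?F → skip
[3] flags=0000 → (cmp)
[4] flags=0000 LT?F → skip
[5] flags=0000 EQ?F → skip
[6] flags=0000 LT?F → skip
[7] flags=1000 → (cmp)
[8] flags=1000 NE?T → r3=0x11
[9] flags=1000 HI?F → skip
[10] flags=1000 VC?T → r0=0xf3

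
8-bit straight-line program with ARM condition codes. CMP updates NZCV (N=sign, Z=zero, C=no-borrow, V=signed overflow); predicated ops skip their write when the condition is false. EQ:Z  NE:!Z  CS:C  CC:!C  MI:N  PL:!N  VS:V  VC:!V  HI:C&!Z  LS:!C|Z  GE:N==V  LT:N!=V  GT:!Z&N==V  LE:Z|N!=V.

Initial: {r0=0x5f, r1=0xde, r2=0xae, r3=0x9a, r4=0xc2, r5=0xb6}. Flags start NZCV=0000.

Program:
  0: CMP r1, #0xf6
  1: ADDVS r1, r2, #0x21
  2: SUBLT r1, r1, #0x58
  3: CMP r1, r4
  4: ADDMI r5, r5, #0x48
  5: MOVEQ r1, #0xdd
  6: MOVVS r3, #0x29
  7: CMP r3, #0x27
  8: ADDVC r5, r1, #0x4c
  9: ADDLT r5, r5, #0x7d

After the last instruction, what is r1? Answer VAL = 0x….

VAL = 0x86

0: ✓ CMP  NZCV=1000
1: · ADDVS
2: ✓ SUBLT  r1←0x86
3: ✓ CMP  NZCV=1000
4: ✓ ADDMI  r5←0xfe
5: · MOVEQ
6: · MOVVS
7: ✓ CMP  NZCV=0011
8: · ADDVC
9: ✓ ADDLT  r5←0x7b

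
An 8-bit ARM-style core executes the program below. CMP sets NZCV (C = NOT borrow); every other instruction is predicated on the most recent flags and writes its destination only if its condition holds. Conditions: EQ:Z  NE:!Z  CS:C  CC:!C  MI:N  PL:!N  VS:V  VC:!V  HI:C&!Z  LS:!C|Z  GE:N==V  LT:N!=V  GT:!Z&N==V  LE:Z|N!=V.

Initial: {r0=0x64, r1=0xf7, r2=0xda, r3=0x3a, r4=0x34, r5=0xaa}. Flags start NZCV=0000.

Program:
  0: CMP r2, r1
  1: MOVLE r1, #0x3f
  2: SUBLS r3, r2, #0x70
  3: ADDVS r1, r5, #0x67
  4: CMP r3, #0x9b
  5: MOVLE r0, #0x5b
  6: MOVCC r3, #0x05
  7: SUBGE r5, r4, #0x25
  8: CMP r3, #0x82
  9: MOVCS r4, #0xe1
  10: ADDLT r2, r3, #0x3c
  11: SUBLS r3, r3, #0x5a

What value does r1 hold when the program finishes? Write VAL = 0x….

VAL = 0x3f

0: ✓ CMP  NZCV=1000
1: ✓ MOVLE  r1←0x3f
2: ✓ SUBLS  r3←0x6a
3: · ADDVS
4: ✓ CMP  NZCV=1001
5: · MOVLE
6: ✓ MOVCC  r3←0x05
7: ✓ SUBGE  r5←0x0f
8: ✓ CMP  NZCV=1001
9: · MOVCS
10: · ADDLT
11: ✓ SUBLS  r3←0xab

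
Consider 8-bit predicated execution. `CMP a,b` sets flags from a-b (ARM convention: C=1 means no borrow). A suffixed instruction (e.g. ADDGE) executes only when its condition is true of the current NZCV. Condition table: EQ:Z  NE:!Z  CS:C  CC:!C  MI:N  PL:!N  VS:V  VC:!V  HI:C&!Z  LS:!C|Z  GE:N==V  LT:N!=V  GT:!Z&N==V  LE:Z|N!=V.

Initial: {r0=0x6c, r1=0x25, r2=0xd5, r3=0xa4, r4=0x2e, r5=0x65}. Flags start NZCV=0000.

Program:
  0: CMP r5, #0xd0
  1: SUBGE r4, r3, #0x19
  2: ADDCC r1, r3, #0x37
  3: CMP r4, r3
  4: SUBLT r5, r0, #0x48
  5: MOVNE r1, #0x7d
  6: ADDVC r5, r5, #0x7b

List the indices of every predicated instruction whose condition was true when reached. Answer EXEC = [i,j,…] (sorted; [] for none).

EXEC = [1,2,4,5,6]

0: ✓ CMP  NZCV=1001
1: ✓ SUBGE  r4←0x8b
2: ✓ ADDCC  r1←0xdb
3: ✓ CMP  NZCV=1000
4: ✓ SUBLT  r5←0x24
5: ✓ MOVNE  r1←0x7d
6: ✓ ADDVC  r5←0x9f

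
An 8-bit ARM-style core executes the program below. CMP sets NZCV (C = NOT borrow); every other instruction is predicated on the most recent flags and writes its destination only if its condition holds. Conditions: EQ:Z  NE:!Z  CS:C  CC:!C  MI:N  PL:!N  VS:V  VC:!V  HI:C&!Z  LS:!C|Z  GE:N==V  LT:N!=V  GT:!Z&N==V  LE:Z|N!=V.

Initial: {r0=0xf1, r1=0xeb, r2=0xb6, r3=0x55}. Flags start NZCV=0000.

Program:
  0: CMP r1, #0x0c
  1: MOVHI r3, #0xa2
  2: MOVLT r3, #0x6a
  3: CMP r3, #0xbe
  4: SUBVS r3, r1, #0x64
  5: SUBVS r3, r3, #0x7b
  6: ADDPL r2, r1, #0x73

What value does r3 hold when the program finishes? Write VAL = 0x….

VAL = 0x0c

[0] flags=1010 → (cmp)
[1] flags=1010 HI?T → r3=0xa2
[2] flags=1010 LT?T → r3=0x6a
[3] flags=1001 → (cmp)
[4] flags=1001 VS?T → r3=0x87
[5] flags=1001 VS?T → r3=0x0c
[6] flags=1001 PL?F → skip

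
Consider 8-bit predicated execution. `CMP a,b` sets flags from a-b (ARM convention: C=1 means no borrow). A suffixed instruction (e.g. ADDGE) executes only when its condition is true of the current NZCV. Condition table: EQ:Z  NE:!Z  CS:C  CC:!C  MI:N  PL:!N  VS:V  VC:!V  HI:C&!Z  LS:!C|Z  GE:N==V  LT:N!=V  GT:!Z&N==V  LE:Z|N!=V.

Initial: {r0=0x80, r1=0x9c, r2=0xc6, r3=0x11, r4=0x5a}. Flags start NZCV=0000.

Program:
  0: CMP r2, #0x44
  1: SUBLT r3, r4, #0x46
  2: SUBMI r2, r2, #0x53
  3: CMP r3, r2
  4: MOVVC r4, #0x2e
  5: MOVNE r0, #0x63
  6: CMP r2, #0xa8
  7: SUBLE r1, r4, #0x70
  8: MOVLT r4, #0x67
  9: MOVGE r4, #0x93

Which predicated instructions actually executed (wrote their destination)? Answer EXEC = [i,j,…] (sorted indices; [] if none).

EXEC = [1,2,4,5,9]

0: ✓ CMP  NZCV=1010
1: ✓ SUBLT  r3←0x14
2: ✓ SUBMI  r2←0x73
3: ✓ CMP  NZCV=1000
4: ✓ MOVVC  r4←0x2e
5: ✓ MOVNE  r0←0x63
6: ✓ CMP  NZCV=1001
7: · SUBLE
8: · MOVLT
9: ✓ MOVGE  r4←0x93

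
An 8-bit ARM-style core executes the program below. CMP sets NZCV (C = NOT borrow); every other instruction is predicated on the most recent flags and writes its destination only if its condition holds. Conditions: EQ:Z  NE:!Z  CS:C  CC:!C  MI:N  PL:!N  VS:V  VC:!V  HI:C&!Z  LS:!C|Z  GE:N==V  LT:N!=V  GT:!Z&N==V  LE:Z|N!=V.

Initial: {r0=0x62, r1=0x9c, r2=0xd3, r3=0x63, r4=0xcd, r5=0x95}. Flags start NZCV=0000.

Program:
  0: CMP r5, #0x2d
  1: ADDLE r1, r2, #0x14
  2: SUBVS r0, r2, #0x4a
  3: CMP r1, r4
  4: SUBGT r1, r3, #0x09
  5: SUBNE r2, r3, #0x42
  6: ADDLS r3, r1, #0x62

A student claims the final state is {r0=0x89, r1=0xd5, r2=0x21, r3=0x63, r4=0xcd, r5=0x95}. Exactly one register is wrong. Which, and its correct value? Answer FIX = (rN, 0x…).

FIX = (r1, 0x5a)

0: ✓ CMP  NZCV=0011
1: ✓ ADDLE  r1←0xe7
2: ✓ SUBVS  r0←0x89
3: ✓ CMP  NZCV=0010
4: ✓ SUBGT  r1←0x5a
5: ✓ SUBNE  r2←0x21
6: · ADDLS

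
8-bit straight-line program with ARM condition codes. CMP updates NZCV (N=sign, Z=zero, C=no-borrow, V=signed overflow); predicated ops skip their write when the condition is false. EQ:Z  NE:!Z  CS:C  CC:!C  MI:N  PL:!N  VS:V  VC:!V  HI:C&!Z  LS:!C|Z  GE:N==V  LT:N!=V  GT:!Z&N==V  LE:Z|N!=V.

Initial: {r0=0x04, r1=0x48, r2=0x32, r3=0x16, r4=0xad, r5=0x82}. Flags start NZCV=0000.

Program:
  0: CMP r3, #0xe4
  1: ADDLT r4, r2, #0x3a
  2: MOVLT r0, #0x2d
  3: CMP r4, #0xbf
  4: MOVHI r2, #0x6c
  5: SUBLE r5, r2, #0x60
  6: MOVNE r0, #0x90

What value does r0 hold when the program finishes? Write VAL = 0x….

VAL = 0x90

0: ✓ CMP  NZCV=0000
1: · ADDLT
2: · MOVLT
3: ✓ CMP  NZCV=1000
4: · MOVHI
5: ✓ SUBLE  r5←0xd2
6: ✓ MOVNE  r0←0x90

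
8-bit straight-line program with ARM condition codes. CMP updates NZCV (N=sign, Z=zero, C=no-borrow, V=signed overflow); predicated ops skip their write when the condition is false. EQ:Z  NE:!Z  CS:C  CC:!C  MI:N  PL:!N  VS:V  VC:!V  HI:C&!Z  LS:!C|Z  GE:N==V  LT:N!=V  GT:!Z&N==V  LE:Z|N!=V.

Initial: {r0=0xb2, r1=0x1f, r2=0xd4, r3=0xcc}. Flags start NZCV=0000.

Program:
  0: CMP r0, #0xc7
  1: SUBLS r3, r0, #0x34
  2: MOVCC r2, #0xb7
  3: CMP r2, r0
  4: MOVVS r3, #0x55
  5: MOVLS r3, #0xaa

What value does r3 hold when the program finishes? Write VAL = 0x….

VAL = 0x7e

0: ✓ CMP  NZCV=1000
1: ✓ SUBLS  r3←0x7e
2: ✓ MOVCC  r2←0xb7
3: ✓ CMP  NZCV=0010
4: · MOVVS
5: · MOVLS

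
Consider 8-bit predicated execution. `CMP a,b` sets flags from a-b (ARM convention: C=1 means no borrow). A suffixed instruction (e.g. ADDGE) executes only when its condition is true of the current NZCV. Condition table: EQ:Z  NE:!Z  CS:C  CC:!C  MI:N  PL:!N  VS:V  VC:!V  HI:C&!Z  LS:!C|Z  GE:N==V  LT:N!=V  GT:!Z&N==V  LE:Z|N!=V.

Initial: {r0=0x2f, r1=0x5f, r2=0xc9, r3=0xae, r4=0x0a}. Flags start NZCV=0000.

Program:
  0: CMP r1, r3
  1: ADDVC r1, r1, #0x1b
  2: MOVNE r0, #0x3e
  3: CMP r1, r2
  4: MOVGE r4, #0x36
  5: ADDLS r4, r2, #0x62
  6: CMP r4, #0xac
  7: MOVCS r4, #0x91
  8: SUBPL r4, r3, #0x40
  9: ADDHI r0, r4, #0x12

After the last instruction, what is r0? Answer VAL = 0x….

[0] flags=1001 → (cmp)
[1] flags=1001 VC?F → skip
[2] flags=1001 NE?T → r0=0x3e
[3] flags=1001 → (cmp)
[4] flags=1001 GE?T → r4=0x36
[5] flags=1001 LS?T → r4=0x2b
[6] flags=0000 → (cmp)
[7] flags=0000 CS?F → skip
[8] flags=0000 PL?T → r4=0x6e
[9] flags=0000 HI?F → skip

VAL = 0x3e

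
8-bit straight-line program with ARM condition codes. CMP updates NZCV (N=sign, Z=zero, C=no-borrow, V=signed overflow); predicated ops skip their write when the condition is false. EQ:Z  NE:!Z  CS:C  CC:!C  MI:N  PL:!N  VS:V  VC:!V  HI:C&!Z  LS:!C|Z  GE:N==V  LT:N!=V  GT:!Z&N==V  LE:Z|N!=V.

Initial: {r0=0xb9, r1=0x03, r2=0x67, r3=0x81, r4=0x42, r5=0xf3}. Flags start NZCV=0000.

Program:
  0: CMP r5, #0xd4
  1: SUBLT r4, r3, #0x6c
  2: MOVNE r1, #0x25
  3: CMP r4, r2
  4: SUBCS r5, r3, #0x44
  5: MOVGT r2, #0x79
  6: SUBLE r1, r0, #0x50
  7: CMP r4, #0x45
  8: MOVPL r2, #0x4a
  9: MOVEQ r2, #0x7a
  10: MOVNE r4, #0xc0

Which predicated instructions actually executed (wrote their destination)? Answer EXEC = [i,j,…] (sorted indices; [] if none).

EXEC = [2,6,10]

[0] flags=0010 → (cmp)
[1] flags=0010 LT?F → skip
[2] flags=0010 NE?T → r1=0x25
[3] flags=1000 → (cmp)
[4] flags=1000 CS?F → skip
[5] flags=1000 GT?F → skip
[6] flags=1000 LE?T → r1=0x69
[7] flags=1000 → (cmp)
[8] flags=1000 PL?F → skip
[9] flags=1000 EQ?F → skip
[10] flags=1000 NE?T → r4=0xc0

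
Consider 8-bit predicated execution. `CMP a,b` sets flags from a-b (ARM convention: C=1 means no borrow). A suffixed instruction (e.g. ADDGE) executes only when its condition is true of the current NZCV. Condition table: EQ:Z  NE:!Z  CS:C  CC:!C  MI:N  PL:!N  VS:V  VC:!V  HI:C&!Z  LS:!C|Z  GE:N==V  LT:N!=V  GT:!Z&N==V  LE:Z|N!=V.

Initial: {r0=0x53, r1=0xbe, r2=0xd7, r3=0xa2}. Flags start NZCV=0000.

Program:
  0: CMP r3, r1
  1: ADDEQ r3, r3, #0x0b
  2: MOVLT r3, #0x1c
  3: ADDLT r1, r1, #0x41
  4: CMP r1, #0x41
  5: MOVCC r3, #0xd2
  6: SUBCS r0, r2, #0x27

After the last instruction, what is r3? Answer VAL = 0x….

VAL = 0x1c

[0] flags=1000 → (cmp)
[1] flags=1000 EQ?F → skip
[2] flags=1000 LT?T → r3=0x1c
[3] flags=1000 LT?T → r1=0xff
[4] flags=1010 → (cmp)
[5] flags=1010 CC?F → skip
[6] flags=1010 CS?T → r0=0xb0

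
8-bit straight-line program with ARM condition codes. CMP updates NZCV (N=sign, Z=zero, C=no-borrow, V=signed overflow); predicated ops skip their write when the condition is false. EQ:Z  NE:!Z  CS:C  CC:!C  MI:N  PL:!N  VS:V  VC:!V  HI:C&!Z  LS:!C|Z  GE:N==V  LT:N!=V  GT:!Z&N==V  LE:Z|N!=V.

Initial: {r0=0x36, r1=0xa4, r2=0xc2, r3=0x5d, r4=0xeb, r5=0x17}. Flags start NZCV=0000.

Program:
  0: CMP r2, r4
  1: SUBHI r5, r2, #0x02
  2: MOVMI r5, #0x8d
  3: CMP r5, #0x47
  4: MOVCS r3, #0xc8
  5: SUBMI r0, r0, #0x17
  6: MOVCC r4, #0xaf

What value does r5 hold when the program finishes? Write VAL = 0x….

0: ✓ CMP  NZCV=1000
1: · SUBHI
2: ✓ MOVMI  r5←0x8d
3: ✓ CMP  NZCV=0011
4: ✓ MOVCS  r3←0xc8
5: · SUBMI
6: · MOVCC

VAL = 0x8d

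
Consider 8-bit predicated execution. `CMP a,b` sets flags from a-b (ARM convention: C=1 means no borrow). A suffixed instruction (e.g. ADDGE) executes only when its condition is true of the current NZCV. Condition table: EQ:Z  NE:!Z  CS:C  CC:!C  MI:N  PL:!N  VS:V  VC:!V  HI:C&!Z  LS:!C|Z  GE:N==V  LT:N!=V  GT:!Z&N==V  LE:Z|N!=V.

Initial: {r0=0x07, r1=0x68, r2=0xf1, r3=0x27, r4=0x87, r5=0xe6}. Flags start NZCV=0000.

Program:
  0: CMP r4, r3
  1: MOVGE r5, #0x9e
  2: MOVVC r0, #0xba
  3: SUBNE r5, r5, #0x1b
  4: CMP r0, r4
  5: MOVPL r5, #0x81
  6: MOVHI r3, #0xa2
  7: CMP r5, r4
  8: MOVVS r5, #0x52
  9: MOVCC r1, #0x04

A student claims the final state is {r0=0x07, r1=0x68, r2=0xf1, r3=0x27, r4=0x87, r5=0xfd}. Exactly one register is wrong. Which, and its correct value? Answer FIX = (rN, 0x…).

FIX = (r5, 0xcb)

[0] flags=0011 → (cmp)
[1] flags=0011 GE?F → skip
[2] flags=0011 VC?F → skip
[3] flags=0011 NE?T → r5=0xcb
[4] flags=1001 → (cmp)
[5] flags=1001 PL?F → skip
[6] flags=1001 HI?F → skip
[7] flags=0010 → (cmp)
[8] flags=0010 VS?F → skip
[9] flags=0010 CC?F → skip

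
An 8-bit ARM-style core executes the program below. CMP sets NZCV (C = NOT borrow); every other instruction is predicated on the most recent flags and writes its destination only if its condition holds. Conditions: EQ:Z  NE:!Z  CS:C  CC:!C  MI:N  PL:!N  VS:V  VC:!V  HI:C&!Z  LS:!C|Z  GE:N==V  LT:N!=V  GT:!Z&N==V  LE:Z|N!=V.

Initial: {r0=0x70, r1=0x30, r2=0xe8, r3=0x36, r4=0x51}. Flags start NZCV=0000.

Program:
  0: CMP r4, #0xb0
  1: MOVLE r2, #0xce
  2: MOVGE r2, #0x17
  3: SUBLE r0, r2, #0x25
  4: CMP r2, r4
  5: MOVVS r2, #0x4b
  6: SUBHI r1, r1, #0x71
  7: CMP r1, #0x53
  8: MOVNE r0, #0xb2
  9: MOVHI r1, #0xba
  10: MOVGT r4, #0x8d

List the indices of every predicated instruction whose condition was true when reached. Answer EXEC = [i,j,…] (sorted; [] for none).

EXEC = [2,8]

0: ✓ CMP  NZCV=1001
1: · MOVLE
2: ✓ MOVGE  r2←0x17
3: · SUBLE
4: ✓ CMP  NZCV=1000
5: · MOVVS
6: · SUBHI
7: ✓ CMP  NZCV=1000
8: ✓ MOVNE  r0←0xb2
9: · MOVHI
10: · MOVGT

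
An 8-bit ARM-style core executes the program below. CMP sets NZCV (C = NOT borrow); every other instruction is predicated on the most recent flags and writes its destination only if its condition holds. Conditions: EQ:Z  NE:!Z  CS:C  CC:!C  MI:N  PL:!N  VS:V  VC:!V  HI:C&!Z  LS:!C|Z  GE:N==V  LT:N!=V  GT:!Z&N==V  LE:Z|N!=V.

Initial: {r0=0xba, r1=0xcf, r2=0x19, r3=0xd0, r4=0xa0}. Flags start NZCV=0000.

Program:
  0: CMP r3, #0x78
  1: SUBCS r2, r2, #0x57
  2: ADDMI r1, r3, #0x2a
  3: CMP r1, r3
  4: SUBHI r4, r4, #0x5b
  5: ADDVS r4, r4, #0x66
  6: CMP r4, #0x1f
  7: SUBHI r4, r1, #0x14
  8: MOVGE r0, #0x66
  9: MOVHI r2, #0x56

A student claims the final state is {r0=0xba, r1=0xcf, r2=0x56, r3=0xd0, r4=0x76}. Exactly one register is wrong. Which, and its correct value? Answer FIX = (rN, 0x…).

0: ✓ CMP  NZCV=0011
1: ✓ SUBCS  r2←0xc2
2: · ADDMI
3: ✓ CMP  NZCV=1000
4: · SUBHI
5: · ADDVS
6: ✓ CMP  NZCV=1010
7: ✓ SUBHI  r4←0xbb
8: · MOVGE
9: ✓ MOVHI  r2←0x56

FIX = (r4, 0xbb)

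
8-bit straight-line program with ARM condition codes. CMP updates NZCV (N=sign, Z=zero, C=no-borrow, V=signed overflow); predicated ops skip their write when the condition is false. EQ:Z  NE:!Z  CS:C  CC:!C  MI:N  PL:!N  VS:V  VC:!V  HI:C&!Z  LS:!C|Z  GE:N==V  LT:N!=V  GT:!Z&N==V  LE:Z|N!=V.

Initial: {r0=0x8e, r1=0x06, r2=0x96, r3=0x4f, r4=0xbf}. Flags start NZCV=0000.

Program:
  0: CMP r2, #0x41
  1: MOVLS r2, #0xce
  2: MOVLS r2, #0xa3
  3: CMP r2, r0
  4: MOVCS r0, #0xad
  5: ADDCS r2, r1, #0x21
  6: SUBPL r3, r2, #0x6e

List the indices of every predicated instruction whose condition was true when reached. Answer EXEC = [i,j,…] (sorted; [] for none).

EXEC = [4,5,6]

[0] flags=0011 → (cmp)
[1] flags=0011 LS?F → skip
[2] flags=0011 LS?F → skip
[3] flags=0010 → (cmp)
[4] flags=0010 CS?T → r0=0xad
[5] flags=0010 CS?T → r2=0x27
[6] flags=0010 PL?T → r3=0xb9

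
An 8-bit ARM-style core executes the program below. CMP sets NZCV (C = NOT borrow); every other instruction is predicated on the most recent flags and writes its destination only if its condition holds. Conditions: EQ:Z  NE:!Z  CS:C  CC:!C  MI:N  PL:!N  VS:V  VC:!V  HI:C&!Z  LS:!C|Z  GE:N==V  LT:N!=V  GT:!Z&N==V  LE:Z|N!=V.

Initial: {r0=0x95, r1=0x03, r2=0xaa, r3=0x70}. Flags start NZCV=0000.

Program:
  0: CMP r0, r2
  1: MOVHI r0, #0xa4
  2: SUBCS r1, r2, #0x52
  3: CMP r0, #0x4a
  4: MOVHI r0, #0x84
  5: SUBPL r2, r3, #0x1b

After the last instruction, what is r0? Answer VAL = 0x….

VAL = 0x84

[0] flags=1000 → (cmp)
[1] flags=1000 HI?F → skip
[2] flags=1000 CS?F → skip
[3] flags=0011 → (cmp)
[4] flags=0011 HI?T → r0=0x84
[5] flags=0011 PL?T → r2=0x55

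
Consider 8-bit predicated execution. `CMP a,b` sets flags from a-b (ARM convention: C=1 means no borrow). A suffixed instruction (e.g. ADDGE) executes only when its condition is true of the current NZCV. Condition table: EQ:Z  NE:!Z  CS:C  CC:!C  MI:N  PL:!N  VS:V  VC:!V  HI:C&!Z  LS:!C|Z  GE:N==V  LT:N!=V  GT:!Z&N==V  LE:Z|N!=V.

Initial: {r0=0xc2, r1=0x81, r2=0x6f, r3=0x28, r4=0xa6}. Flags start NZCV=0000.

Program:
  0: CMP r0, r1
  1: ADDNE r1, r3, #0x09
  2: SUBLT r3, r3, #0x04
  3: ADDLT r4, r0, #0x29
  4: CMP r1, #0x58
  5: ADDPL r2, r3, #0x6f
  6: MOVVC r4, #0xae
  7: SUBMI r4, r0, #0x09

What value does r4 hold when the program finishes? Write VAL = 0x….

[0] flags=0010 → (cmp)
[1] flags=0010 NE?T → r1=0x31
[2] flags=0010 LT?F → skip
[3] flags=0010 LT?F → skip
[4] flags=1000 → (cmp)
[5] flags=1000 PL?F → skip
[6] flags=1000 VC?T → r4=0xae
[7] flags=1000 MI?T → r4=0xb9

VAL = 0xb9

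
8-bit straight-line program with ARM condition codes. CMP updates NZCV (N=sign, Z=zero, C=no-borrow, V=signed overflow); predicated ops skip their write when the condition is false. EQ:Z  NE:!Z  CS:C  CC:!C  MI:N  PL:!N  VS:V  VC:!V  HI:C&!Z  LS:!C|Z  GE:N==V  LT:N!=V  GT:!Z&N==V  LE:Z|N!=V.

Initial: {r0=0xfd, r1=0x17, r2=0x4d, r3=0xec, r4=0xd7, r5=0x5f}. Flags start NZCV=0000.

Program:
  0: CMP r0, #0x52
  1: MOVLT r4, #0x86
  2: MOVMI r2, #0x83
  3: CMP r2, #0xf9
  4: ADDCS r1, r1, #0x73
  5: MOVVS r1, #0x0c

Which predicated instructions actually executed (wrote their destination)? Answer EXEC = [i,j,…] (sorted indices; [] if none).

[0] flags=1010 → (cmp)
[1] flags=1010 LT?T → r4=0x86
[2] flags=1010 MI?T → r2=0x83
[3] flags=1000 → (cmp)
[4] flags=1000 CS?F → skip
[5] flags=1000 VS?F → skip

EXEC = [1,2]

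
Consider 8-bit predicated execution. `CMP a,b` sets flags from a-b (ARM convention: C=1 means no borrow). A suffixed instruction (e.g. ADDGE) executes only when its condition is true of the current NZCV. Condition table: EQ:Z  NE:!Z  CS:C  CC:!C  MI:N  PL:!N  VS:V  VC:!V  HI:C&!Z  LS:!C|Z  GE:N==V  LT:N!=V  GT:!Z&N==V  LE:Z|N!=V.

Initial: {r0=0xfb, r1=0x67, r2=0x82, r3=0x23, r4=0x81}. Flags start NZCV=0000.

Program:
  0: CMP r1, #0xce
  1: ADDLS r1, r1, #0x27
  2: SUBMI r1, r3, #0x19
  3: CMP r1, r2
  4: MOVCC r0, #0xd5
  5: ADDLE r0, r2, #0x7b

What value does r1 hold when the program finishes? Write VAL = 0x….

[0] flags=1001 → (cmp)
[1] flags=1001 LS?T → r1=0x8e
[2] flags=1001 MI?T → r1=0x0a
[3] flags=1001 → (cmp)
[4] flags=1001 CC?T → r0=0xd5
[5] flags=1001 LE?F → skip

VAL = 0x0a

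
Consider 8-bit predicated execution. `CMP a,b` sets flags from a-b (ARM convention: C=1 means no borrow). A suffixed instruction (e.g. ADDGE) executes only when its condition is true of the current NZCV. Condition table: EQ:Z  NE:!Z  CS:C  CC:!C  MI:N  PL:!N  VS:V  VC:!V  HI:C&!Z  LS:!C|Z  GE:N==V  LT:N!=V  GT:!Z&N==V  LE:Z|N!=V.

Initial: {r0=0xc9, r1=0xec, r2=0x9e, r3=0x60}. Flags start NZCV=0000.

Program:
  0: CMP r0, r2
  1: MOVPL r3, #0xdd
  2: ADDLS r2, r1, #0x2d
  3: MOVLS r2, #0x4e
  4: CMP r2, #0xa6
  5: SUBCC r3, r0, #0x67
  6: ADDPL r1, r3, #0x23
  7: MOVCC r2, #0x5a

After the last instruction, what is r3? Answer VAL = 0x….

0: ✓ CMP  NZCV=0010
1: ✓ MOVPL  r3←0xdd
2: · ADDLS
3: · MOVLS
4: ✓ CMP  NZCV=1000
5: ✓ SUBCC  r3←0x62
6: · ADDPL
7: ✓ MOVCC  r2←0x5a

VAL = 0x62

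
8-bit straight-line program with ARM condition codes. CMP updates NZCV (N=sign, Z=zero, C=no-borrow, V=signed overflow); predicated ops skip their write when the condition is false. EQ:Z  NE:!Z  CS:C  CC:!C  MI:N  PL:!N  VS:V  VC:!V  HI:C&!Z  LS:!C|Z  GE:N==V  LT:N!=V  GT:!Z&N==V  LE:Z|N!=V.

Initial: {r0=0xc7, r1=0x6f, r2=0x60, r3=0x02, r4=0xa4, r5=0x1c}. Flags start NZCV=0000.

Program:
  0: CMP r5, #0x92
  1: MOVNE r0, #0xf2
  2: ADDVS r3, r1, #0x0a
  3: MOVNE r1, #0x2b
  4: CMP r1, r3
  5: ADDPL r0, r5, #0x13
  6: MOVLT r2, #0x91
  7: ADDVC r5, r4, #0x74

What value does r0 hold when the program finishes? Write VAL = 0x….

[0] flags=1001 → (cmp)
[1] flags=1001 NE?T → r0=0xf2
[2] flags=1001 VS?T → r3=0x79
[3] flags=1001 NE?T → r1=0x2b
[4] flags=1000 → (cmp)
[5] flags=1000 PL?F → skip
[6] flags=1000 LT?T → r2=0x91
[7] flags=1000 VC?T → r5=0x18

VAL = 0xf2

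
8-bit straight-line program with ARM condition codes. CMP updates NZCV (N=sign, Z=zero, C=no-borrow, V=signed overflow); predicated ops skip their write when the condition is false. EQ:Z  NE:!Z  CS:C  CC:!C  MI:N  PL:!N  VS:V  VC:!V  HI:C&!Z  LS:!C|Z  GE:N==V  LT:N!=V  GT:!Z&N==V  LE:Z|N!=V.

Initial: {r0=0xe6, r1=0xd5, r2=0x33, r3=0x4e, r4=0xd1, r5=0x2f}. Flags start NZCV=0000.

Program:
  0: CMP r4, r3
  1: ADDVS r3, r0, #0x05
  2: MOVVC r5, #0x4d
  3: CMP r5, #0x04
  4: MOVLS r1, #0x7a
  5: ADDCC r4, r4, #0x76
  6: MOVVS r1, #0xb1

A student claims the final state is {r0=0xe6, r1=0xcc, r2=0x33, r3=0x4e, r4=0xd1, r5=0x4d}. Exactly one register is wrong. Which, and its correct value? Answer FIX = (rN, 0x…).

FIX = (r1, 0xd5)

[0] flags=1010 → (cmp)
[1] flags=1010 VS?F → skip
[2] flags=1010 VC?T → r5=0x4d
[3] flags=0010 → (cmp)
[4] flags=0010 LS?F → skip
[5] flags=0010 CC?F → skip
[6] flags=0010 VS?F → skip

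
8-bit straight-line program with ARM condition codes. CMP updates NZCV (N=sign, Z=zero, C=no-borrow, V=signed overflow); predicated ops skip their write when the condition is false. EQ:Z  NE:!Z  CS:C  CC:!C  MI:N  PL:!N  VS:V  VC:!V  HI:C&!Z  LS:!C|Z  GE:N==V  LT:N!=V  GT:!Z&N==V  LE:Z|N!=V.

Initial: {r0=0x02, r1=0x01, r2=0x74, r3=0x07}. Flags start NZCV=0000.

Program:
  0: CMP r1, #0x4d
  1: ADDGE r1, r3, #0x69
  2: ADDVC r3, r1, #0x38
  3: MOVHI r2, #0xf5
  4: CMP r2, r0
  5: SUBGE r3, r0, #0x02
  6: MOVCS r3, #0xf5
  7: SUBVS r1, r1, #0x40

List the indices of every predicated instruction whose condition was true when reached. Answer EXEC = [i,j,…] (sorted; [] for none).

0: ✓ CMP  NZCV=1000
1: · ADDGE
2: ✓ ADDVC  r3←0x39
3: · MOVHI
4: ✓ CMP  NZCV=0010
5: ✓ SUBGE  r3←0x00
6: ✓ MOVCS  r3←0xf5
7: · SUBVS

EXEC = [2,5,6]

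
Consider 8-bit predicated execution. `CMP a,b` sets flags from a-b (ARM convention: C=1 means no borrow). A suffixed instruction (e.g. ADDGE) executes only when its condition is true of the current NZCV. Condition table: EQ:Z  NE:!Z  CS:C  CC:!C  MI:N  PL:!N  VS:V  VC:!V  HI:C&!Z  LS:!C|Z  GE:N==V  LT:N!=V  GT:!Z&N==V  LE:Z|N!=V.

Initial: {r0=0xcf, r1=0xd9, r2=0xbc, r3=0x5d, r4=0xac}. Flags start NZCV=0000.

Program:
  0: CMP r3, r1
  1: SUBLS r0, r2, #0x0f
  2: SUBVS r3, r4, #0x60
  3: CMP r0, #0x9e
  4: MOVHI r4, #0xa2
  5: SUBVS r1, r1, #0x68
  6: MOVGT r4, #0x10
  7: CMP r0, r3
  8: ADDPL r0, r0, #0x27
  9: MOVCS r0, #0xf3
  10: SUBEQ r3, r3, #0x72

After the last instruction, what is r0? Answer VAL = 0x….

[0] flags=1001 → (cmp)
[1] flags=1001 LS?T → r0=0xad
[2] flags=1001 VS?T → r3=0x4c
[3] flags=0010 → (cmp)
[4] flags=0010 HI?T → r4=0xa2
[5] flags=0010 VS?F → skip
[6] flags=0010 GT?T → r4=0x10
[7] flags=0011 → (cmp)
[8] flags=0011 PL?T → r0=0xd4
[9] flags=0011 CS?T → r0=0xf3
[10] flags=0011 EQ?F → skip

VAL = 0xf3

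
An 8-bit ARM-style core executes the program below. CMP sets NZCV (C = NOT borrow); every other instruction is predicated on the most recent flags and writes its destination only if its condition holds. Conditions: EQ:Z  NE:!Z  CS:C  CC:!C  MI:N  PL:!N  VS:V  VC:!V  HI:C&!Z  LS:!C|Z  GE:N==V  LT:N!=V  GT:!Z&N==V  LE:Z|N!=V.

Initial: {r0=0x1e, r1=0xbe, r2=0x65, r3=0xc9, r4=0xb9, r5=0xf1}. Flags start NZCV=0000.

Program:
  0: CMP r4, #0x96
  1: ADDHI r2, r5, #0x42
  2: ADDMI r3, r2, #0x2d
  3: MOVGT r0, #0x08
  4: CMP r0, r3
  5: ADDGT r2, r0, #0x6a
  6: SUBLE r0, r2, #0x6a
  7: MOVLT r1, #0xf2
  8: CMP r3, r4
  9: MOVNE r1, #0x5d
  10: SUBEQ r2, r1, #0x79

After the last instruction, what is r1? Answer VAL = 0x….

0: ✓ CMP  NZCV=0010
1: ✓ ADDHI  r2←0x33
2: · ADDMI
3: ✓ MOVGT  r0←0x08
4: ✓ CMP  NZCV=0000
5: ✓ ADDGT  r2←0x72
6: · SUBLE
7: · MOVLT
8: ✓ CMP  NZCV=0010
9: ✓ MOVNE  r1←0x5d
10: · SUBEQ

VAL = 0x5d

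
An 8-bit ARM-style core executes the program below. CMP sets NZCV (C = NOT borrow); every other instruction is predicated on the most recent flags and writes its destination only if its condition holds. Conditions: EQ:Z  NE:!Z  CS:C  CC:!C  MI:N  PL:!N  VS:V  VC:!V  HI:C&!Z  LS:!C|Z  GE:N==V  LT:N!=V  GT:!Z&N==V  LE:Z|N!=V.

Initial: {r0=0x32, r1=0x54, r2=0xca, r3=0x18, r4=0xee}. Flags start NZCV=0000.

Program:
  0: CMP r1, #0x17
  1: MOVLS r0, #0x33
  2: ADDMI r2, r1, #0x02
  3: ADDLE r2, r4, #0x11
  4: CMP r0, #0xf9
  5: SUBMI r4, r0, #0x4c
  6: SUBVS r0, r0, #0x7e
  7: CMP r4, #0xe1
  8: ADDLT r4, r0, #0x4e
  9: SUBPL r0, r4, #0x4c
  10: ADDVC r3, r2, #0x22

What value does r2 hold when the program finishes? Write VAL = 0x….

0: ✓ CMP  NZCV=0010
1: · MOVLS
2: · ADDMI
3: · ADDLE
4: ✓ CMP  NZCV=0000
5: · SUBMI
6: · SUBVS
7: ✓ CMP  NZCV=0010
8: · ADDLT
9: ✓ SUBPL  r0←0xa2
10: ✓ ADDVC  r3←0xec

VAL = 0xca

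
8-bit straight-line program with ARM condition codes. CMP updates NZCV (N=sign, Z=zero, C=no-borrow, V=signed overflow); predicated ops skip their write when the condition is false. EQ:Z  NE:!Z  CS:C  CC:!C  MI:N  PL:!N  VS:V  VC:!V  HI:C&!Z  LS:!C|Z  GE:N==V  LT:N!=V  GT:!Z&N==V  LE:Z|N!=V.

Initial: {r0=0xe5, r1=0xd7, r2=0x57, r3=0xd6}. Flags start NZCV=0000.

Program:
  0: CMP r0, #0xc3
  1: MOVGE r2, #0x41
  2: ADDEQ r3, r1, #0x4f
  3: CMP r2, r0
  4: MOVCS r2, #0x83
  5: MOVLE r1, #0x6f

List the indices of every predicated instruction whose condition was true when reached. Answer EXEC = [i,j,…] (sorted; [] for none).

0: ✓ CMP  NZCV=0010
1: ✓ MOVGE  r2←0x41
2: · ADDEQ
3: ✓ CMP  NZCV=0000
4: · MOVCS
5: · MOVLE

EXEC = [1]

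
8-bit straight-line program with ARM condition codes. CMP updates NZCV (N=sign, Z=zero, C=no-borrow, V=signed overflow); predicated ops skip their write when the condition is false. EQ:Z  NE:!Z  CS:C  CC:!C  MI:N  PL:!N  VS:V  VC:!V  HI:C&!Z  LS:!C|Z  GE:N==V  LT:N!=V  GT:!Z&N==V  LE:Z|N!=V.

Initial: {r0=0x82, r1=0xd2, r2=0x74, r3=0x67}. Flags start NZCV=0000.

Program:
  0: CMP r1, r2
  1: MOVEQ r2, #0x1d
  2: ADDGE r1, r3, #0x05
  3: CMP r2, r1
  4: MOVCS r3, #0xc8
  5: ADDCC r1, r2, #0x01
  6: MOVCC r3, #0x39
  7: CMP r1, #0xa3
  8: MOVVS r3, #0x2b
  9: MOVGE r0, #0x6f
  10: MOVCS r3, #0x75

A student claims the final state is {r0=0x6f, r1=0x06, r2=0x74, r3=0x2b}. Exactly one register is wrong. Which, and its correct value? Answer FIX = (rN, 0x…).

[0] flags=0011 → (cmp)
[1] flags=0011 EQ?F → skip
[2] flags=0011 GE?F → skip
[3] flags=1001 → (cmp)
[4] flags=1001 CS?F → skip
[5] flags=1001 CC?T → r1=0x75
[6] flags=1001 CC?T → r3=0x39
[7] flags=1001 → (cmp)
[8] flags=1001 VS?T → r3=0x2b
[9] flags=1001 GE?T → r0=0x6f
[10] flags=1001 CS?F → skip

FIX = (r1, 0x75)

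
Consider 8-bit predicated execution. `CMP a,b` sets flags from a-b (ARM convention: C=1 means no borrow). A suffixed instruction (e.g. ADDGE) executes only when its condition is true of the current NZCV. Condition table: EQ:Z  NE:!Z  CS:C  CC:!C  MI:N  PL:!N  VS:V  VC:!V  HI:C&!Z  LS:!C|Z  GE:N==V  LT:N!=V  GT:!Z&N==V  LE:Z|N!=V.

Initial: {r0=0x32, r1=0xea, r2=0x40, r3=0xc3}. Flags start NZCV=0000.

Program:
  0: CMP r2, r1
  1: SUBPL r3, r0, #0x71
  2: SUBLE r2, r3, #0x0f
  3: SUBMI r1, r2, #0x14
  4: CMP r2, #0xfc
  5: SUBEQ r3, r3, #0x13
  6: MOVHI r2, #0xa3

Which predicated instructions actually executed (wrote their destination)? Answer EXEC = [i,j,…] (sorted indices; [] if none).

EXEC = [1]

0: ✓ CMP  NZCV=0000
1: ✓ SUBPL  r3←0xc1
2: · SUBLE
3: · SUBMI
4: ✓ CMP  NZCV=0000
5: · SUBEQ
6: · MOVHI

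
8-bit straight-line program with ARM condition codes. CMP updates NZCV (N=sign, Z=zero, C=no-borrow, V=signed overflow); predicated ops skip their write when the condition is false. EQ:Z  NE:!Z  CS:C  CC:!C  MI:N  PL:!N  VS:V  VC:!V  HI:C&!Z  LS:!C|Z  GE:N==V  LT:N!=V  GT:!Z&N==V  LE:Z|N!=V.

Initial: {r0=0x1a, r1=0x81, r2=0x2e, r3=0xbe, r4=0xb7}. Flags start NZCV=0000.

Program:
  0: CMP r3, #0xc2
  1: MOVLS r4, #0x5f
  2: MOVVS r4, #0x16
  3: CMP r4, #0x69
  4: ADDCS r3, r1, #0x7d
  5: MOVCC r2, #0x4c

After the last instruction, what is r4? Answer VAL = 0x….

VAL = 0x5f

[0] flags=1000 → (cmp)
[1] flags=1000 LS?T → r4=0x5f
[2] flags=1000 VS?F → skip
[3] flags=1000 → (cmp)
[4] flags=1000 CS?F → skip
[5] flags=1000 CC?T → r2=0x4c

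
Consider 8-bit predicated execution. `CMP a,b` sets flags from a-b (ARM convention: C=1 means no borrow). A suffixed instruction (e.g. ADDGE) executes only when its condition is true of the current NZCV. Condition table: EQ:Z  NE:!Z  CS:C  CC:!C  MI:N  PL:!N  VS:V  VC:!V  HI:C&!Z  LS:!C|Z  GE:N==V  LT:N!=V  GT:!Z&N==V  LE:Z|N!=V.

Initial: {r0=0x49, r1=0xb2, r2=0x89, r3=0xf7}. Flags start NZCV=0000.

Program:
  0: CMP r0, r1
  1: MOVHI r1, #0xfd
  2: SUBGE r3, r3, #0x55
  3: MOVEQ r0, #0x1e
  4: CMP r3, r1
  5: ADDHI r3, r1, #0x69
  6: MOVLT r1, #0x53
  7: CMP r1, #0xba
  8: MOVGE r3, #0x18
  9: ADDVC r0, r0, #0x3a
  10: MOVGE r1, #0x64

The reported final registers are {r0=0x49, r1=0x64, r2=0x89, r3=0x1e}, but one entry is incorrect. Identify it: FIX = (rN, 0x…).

[0] flags=1001 → (cmp)
[1] flags=1001 HI?F → skip
[2] flags=1001 GE?T → r3=0xa2
[3] flags=1001 EQ?F → skip
[4] flags=1000 → (cmp)
[5] flags=1000 HI?F → skip
[6] flags=1000 LT?T → r1=0x53
[7] flags=1001 → (cmp)
[8] flags=1001 GE?T → r3=0x18
[9] flags=1001 VC?F → skip
[10] flags=1001 GE?T → r1=0x64

FIX = (r3, 0x18)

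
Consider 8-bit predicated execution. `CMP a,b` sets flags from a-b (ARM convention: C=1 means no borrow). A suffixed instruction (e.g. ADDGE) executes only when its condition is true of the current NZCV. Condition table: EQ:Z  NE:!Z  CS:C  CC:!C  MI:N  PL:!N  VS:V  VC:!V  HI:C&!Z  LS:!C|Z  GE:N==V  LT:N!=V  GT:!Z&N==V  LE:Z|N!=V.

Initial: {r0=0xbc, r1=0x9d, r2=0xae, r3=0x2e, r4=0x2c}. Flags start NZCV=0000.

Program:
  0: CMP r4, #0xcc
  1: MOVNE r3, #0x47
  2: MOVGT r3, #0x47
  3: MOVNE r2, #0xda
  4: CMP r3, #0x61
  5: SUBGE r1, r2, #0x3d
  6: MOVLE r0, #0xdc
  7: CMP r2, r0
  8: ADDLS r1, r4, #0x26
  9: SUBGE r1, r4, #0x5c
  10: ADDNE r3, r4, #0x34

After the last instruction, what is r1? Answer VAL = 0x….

VAL = 0x52

0: ✓ CMP  NZCV=0000
1: ✓ MOVNE  r3←0x47
2: ✓ MOVGT  r3←0x47
3: ✓ MOVNE  r2←0xda
4: ✓ CMP  NZCV=1000
5: · SUBGE
6: ✓ MOVLE  r0←0xdc
7: ✓ CMP  NZCV=1000
8: ✓ ADDLS  r1←0x52
9: · SUBGE
10: ✓ ADDNE  r3←0x60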